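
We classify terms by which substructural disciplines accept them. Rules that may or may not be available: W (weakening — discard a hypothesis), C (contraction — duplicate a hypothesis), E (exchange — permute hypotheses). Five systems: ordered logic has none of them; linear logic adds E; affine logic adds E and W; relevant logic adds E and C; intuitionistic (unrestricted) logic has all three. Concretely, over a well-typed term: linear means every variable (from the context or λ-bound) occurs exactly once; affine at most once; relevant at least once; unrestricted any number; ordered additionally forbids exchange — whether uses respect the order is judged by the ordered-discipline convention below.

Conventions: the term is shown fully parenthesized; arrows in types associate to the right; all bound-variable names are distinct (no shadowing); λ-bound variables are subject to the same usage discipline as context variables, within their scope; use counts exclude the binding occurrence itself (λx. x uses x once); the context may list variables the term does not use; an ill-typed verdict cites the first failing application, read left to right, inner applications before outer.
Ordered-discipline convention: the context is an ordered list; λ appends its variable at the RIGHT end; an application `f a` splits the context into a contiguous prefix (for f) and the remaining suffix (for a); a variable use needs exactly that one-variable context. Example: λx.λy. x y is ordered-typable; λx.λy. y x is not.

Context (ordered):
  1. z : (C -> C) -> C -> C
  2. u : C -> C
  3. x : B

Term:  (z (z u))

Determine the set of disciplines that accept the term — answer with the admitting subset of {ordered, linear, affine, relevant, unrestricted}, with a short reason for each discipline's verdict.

admitting disciplines: unrestricted
counts: z: 2, u: 1, x: 0
uses in reading order: z, z, u
typing: the term checks, with type C -> C
ordered: ✗ — repeated use of z ×2; unused: x — weakening required
linear: ✗ — repeated use of z ×2; unused: x — weakening required
affine: ✗ — repeated use of z ×2
relevant: ✗ — unused: x — weakening required
unrestricted: ✓ — simply typable at C -> C; W, C, E all held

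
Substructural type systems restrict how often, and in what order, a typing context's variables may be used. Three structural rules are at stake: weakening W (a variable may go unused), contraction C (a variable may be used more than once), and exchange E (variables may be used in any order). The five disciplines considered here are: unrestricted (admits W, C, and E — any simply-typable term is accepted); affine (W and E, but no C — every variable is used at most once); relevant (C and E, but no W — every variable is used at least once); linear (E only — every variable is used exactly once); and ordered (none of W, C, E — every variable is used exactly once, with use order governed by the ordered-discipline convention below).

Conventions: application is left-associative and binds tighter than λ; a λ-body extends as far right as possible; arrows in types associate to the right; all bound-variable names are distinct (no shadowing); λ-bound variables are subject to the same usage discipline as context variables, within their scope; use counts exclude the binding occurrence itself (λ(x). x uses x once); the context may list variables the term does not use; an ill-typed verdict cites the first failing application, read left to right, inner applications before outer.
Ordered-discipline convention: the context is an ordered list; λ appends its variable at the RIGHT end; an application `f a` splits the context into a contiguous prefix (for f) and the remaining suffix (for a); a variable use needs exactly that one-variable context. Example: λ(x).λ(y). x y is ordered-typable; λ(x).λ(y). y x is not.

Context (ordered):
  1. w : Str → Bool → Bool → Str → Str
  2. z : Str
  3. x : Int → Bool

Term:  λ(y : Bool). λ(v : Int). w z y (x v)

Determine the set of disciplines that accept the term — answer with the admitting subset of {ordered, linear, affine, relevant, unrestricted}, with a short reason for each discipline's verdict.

admitting disciplines: linear, affine, relevant, unrestricted
counts: w: 1×, z: 1×, x: 1×, y (bound): 1×, v (bound): 1×
use order (left to right): w, z, y, x, v
typing: the term checks, with type Bool → Int → Str → Str
ordered: ✗, no ordered split (uses run w, z, y, x, v)
linear: ✓, single use per variable (w, z, x, y, v)
affine: ✓, none of w, z, x, y, v used more than once
relevant: ✓, every one of w, z, x, y, v appears
unrestricted: ✓, simply typable at Bool → Int → Str → Str; W, C, E all held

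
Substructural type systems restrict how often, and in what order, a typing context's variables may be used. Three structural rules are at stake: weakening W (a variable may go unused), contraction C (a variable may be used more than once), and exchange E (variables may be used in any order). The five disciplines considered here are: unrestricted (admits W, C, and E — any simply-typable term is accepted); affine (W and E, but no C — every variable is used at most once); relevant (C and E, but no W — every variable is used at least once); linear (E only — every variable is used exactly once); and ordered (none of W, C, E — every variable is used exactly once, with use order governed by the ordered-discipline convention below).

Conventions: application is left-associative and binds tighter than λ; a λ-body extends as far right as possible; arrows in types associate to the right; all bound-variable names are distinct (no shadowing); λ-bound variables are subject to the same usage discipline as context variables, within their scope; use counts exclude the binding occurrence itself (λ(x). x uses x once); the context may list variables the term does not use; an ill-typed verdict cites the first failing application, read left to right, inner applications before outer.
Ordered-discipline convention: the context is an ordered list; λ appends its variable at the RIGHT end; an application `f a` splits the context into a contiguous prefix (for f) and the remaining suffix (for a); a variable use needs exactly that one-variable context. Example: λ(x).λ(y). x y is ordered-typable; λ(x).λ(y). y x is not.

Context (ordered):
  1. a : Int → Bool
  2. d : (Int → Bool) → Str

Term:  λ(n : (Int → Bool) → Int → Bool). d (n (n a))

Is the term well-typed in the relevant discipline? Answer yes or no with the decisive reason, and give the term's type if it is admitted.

yes — at least one use each (a, d, n); term : ((Int → Bool) → Int → Bool) → Str
variable uses: a: 1; d: 1; n [bound]: 2
left-to-right use order: d, n, n, a
typing: ✓ — ((Int → Bool) → Int → Bool) → Str
per-discipline verdicts: ordered ✗; linear ✗; affine ✗; relevant ✓; unrestricted ✓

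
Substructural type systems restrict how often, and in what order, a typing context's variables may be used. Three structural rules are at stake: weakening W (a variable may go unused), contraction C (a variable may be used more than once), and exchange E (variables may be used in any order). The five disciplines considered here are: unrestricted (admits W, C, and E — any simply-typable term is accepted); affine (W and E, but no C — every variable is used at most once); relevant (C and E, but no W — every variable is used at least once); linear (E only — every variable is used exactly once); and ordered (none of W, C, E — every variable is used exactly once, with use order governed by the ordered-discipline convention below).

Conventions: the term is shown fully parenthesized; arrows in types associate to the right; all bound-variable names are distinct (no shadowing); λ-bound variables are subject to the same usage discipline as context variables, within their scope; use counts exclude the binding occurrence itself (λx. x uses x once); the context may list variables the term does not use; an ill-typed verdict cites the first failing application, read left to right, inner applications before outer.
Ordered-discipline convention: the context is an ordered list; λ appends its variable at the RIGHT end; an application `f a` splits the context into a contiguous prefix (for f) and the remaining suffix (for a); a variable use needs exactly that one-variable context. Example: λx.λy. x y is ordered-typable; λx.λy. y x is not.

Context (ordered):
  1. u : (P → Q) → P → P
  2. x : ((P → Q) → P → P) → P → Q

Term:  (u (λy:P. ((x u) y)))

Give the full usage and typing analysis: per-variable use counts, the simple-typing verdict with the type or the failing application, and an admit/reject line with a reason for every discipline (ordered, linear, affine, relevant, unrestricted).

variable uses: u: 2×; x: 1×; y (λ-bound): 1×
left-to-right use order: u, x, u, y
typing: the term checks, with type P → P
ordered: ✗, repeated use of u ×2
linear: ✗, repeated use of u ×2
affine: ✗, repeated use of u ×2
relevant: ✓, none of u, x, y goes unused
unrestricted: ✓, typability at P → P is all that's needed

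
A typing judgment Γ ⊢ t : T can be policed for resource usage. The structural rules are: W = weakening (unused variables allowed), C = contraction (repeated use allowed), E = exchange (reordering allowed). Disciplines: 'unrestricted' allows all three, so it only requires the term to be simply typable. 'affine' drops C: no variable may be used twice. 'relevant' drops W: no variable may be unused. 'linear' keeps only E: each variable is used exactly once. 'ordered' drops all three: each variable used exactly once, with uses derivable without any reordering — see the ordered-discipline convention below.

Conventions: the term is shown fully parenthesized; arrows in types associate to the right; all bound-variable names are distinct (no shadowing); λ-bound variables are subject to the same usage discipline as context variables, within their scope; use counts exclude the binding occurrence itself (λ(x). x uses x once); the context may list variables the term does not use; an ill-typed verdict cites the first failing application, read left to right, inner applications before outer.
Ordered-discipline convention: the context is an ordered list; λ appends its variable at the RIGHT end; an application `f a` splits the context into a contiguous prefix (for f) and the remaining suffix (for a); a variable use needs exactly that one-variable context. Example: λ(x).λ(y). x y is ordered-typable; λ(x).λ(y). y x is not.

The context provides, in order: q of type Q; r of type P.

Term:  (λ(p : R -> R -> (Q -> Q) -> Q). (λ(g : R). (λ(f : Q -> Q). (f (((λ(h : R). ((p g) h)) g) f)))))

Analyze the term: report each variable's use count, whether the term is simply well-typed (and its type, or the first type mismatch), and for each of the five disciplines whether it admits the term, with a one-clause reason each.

counts: q: 0×, r: 0×, p [bound]: 1×, g [bound]: 2×, f [bound]: 2×, h [bound]: 1×
order of uses: f, p, g, h, g, f
typing: the term checks, with type (R -> R -> (Q -> Q) -> Q) -> R -> (Q -> Q) -> Q
ordered: ✗, uses contraction: g ×2, f ×2; q, r left unused
linear: ✗, uses contraction: g ×2, f ×2; q, r left unused
affine: ✗, uses contraction: g ×2, f ×2
relevant: ✗, q, r left unused
unrestricted: ✓, well-typed at (R -> R -> (Q -> Q) -> Q) -> R -> (Q -> Q) -> Q; no restrictions here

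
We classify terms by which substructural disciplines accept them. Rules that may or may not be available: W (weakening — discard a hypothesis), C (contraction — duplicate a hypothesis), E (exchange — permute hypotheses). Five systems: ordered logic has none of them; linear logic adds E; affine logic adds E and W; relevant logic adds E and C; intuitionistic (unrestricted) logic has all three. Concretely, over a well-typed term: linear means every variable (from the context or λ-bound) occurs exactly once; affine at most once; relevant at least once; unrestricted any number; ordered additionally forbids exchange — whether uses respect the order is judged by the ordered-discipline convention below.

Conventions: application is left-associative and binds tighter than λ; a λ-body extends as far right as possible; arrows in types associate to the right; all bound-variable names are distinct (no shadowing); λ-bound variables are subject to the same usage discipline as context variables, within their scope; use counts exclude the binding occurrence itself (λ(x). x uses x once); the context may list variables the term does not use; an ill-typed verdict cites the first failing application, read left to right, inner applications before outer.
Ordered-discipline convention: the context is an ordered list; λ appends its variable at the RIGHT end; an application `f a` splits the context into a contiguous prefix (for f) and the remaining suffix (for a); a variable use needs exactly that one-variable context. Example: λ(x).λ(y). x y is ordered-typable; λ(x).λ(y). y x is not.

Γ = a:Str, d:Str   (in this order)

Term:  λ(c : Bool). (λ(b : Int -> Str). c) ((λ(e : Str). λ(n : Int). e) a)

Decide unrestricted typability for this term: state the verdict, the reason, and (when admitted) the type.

yes — well-typed at Bool -> Bool; no restrictions here; term : Bool -> Bool
counts: a ×1; d ×0; c [bound] ×1; b [bound] ×0; e [bound] ×1; n [bound] ×0
order of uses: c, e, a
typing: the term checks, with type Bool -> Bool
summary: ordered ✗ · linear ✗ · affine ✓ · relevant ✗ · unrestricted ✓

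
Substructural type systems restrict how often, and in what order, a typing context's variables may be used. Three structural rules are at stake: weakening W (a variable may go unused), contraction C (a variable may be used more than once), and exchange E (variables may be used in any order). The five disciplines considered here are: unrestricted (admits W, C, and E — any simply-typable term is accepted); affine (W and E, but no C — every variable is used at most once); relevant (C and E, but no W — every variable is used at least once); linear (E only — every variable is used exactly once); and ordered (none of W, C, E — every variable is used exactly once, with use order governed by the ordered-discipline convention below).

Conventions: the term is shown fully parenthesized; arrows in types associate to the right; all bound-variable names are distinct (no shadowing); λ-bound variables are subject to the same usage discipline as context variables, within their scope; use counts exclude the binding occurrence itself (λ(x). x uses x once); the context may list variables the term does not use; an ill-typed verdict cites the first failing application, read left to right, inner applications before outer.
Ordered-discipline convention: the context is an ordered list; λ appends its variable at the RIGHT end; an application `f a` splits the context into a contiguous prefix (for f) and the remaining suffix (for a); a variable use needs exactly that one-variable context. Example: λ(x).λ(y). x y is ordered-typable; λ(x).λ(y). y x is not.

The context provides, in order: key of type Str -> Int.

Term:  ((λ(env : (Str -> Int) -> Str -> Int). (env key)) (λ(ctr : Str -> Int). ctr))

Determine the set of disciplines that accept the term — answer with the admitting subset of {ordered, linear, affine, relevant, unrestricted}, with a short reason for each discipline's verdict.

admitted by: linear, affine, relevant, unrestricted
usage: key ×1, env [bound] ×1, ctr [bound] ×1
order of uses: env, key, ctr
typing: the term checks, with type Str -> Int
ordered ✗ (use order env, key, ctr needs exchange)
linear ✓ (single use per variable (key, env, ctr))
affine ✓ (no duplicate uses among key, env, ctr)
relevant ✓ (every one of key, env, ctr appears)
unrestricted ✓ (type-checks (Str -> Int) and nothing is barred)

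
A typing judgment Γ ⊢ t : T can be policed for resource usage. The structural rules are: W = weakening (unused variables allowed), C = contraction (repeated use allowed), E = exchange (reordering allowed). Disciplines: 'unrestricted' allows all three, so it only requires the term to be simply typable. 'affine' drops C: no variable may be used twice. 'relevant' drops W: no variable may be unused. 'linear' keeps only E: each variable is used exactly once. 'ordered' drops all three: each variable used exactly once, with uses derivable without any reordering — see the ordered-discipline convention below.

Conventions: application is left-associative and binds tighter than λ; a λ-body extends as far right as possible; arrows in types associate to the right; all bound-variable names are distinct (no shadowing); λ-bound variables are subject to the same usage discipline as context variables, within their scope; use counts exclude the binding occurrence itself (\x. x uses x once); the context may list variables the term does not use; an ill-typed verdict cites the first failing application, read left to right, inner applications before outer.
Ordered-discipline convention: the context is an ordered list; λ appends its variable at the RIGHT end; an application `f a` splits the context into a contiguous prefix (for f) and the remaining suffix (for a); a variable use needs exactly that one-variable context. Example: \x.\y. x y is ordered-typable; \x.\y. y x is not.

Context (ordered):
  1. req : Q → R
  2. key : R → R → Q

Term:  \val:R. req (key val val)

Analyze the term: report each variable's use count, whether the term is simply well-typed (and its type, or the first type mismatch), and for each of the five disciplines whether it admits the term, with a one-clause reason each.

counts: req=1; key=1; val (λ-bound)=2
order of uses: req, key, val, val
typing: well-typed at R → R
ordered ✗ (val ×2 used more than once (contraction))
linear ✗ (val ×2 used more than once (contraction))
affine ✗ (val ×2 used more than once (contraction))
relevant ✓ (every one of req, key, val appears)
unrestricted ✓ (well-typed at R → R; no restrictions here)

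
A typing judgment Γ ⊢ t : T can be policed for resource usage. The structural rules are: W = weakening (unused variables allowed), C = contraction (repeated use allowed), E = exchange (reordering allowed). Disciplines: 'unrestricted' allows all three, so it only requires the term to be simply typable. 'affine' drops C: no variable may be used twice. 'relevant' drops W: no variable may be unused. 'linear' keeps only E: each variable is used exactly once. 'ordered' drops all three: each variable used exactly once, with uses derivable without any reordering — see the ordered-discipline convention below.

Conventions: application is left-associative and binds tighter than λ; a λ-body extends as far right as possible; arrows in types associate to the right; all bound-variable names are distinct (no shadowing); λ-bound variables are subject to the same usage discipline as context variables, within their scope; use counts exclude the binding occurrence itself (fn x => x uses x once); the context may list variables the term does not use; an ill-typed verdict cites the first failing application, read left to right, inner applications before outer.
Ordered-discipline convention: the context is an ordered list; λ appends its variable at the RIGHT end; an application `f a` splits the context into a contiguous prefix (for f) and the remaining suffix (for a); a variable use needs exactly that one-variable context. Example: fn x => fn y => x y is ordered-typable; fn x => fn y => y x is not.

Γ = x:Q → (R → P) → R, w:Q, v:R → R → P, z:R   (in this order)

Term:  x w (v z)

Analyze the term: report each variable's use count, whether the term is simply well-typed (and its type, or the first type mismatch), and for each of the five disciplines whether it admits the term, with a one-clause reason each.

use counts: x=1, w=1, v=1, z=1
use order (left to right): x, w, v, z
typing: ✓ — R
ordered ✓ (x, w, v, z once each; derivable with no W/C/E)
linear ✓ (exactly-once usage across x, w, v, z)
affine ✓ (x, w, v, z: no repeats, contraction unneeded)
relevant ✓ (x, w, v, z: all used, weakening unneeded)
unrestricted ✓ (well-typed at R; no restrictions here)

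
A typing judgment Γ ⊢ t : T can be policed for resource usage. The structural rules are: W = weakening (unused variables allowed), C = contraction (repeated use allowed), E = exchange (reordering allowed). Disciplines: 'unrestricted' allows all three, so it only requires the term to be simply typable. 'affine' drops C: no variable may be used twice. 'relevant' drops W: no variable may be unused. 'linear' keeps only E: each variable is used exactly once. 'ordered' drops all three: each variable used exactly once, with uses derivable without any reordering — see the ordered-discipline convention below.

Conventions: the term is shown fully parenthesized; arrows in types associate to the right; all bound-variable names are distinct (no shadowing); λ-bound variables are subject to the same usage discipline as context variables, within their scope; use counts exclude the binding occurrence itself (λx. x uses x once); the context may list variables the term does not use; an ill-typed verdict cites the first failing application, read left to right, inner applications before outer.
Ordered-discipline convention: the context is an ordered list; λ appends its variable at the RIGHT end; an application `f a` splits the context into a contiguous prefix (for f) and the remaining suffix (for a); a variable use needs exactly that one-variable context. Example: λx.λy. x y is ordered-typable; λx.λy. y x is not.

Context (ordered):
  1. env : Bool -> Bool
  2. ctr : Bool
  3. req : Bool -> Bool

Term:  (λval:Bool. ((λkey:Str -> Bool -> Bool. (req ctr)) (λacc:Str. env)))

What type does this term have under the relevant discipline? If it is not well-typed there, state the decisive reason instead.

not well-typed under relevant — needs weakening: val, key, acc unused
variable uses: env=1, ctr=1, req=1, val (bound)=0, key (bound)=0, acc (bound)=0
uses in reading order: req, ctr, env
typing: ✓ — Bool -> Bool
all disciplines: ordered ✗ · linear ✗ · affine ✓ · relevant ✗ · unrestricted ✓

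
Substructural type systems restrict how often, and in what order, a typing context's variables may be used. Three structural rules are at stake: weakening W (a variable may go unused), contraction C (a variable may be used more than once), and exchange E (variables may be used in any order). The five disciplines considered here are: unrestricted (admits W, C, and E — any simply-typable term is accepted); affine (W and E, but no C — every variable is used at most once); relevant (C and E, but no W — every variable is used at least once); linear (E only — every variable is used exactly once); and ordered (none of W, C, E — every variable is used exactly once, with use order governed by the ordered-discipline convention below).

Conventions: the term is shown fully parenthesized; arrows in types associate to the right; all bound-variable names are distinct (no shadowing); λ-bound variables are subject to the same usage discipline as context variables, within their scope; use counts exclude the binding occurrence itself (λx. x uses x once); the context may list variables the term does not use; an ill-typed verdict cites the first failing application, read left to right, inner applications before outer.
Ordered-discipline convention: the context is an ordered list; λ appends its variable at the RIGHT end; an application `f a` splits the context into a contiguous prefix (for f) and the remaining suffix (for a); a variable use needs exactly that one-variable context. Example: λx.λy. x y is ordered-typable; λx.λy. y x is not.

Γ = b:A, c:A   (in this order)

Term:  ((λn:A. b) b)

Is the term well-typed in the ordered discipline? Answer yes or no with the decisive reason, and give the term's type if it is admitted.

no — uses contraction: b ×2; c, n left unused
usage: b ×2, c ×0, n (λ-bound) ×0
uses in reading order: b, b
typing: well-typed — term : A
all disciplines: ordered ✗, linear ✗, affine ✗, relevant ✗, unrestricted ✓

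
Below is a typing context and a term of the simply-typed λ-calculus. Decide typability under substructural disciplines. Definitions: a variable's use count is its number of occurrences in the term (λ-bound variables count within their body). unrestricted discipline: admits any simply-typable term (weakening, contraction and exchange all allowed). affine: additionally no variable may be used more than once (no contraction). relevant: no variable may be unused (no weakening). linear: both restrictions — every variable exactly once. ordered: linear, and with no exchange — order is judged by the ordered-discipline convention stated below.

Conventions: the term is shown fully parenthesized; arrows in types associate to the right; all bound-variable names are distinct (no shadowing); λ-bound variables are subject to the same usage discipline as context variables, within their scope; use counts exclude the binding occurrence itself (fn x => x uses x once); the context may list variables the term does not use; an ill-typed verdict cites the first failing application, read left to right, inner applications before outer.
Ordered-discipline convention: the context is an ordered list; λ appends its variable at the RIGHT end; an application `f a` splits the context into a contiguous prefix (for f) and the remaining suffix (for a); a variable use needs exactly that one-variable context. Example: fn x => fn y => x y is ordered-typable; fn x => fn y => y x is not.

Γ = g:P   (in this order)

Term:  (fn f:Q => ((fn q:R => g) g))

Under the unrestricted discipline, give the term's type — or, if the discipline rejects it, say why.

not well-typed under unrestricted — the type mismatch rejects it
usage: g: 2; f [bound]: 0; q [bound]: 0
use order (left to right): g, g
typing: ill-typed: an application expects R but receives P
all disciplines: ordered ✗ | linear ✗ | affine ✗ | relevant ✗ | unrestricted ✗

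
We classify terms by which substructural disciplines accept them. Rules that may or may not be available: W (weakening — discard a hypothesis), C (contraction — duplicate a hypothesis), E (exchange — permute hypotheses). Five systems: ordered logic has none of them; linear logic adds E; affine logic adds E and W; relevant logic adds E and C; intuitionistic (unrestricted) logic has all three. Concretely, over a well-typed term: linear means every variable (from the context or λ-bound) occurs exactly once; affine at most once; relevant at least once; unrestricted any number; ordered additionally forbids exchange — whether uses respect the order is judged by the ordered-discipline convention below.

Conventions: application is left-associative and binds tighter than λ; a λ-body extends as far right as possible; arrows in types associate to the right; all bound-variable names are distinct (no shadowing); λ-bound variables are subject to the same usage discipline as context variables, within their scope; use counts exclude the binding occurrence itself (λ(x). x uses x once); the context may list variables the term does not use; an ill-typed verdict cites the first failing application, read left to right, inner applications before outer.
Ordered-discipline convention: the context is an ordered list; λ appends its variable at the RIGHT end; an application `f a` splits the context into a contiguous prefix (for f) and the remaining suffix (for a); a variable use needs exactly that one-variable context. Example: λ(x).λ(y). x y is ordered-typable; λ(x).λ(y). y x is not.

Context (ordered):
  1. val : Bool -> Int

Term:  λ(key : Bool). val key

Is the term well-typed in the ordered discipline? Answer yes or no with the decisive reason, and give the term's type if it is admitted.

yes — val, key once each; derivable with no W/C/E; term : Bool -> Int
variable uses: val=1, key (bound)=1
uses in reading order: val, key
typing: the term checks, with type Bool -> Int
across the five disciplines: ordered ✓, linear ✓, affine ✓, relevant ✓, unrestricted ✓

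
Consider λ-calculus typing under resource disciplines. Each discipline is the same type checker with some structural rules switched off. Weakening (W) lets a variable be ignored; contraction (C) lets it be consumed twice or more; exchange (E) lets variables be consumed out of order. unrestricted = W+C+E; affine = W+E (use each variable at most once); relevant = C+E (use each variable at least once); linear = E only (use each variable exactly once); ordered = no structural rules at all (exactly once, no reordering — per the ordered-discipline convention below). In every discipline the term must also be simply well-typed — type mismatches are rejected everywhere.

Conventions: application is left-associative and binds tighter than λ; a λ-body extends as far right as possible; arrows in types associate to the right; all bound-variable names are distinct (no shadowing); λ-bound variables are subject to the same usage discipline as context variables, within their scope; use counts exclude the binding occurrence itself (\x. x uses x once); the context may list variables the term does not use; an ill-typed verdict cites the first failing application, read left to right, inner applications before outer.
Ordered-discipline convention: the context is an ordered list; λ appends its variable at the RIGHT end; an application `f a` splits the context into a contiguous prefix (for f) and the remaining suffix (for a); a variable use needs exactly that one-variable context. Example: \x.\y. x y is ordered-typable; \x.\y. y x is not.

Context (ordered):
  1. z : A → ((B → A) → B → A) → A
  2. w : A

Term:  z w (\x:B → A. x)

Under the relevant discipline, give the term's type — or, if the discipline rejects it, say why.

term : A
use counts: z: 1, w: 1, x [bound]: 1
use order (left to right): z, w, x
typing: ✓ — A
summary: ordered ✓; linear ✓; affine ✓; relevant ✓; unrestricted ✓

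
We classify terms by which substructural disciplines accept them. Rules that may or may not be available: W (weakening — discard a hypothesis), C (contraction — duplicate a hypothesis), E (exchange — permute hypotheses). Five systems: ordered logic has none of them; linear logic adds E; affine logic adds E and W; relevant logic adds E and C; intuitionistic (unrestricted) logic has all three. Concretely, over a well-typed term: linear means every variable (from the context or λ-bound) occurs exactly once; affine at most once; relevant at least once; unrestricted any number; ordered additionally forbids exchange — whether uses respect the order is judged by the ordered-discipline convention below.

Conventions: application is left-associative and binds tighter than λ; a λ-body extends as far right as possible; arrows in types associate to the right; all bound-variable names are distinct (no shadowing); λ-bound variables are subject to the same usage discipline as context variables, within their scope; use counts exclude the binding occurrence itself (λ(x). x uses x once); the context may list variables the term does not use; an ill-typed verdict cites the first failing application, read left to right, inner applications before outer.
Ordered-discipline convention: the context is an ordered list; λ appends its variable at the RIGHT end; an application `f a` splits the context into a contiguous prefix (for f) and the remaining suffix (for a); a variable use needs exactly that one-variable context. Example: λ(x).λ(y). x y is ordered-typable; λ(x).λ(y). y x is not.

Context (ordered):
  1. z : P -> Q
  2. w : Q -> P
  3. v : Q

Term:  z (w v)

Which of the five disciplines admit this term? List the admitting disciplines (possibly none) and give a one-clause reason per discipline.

admitted by: ordered, linear, affine, relevant, unrestricted
usage: z: 1, w: 1, v: 1
use order (left to right): z, w, v
typing: ✓ — Q
ordered: ✓, z, w, v once each; derivable with no W/C/E
linear: ✓, each of z, w, v used exactly once
affine: ✓, z, w, v: no repeats, contraction unneeded
relevant: ✓, none of z, w, v goes unused
unrestricted: ✓, simply typable at Q; W, C, E all held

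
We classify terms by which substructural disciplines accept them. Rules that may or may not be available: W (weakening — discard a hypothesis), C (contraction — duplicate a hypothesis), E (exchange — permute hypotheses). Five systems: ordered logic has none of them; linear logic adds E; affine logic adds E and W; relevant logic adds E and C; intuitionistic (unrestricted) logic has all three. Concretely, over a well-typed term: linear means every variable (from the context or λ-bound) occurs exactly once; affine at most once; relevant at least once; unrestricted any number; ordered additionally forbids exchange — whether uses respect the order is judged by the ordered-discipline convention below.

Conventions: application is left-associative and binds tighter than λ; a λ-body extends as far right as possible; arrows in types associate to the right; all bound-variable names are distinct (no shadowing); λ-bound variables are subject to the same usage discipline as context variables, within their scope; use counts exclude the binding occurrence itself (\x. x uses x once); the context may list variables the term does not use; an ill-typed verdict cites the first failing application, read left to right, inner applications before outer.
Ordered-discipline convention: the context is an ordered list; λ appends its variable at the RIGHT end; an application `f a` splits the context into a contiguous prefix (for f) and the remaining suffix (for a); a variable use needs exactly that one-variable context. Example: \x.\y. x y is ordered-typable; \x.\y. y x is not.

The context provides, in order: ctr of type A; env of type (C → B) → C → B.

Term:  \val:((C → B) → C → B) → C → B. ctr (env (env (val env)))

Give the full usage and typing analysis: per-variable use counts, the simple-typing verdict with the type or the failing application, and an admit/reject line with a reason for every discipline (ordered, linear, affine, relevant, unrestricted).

usage: ctr ×1; env ×3; val [bound] ×1
use order (left to right): ctr, env, env, val, env
typing: ill-typed: non-arrow in function slot: A
ordered: ✗ — not simply typable
linear: ✗ — fails simple typing
affine: ✗ — a type mismatch blocks all five
relevant: ✗ — the type mismatch rejects it
unrestricted: ✗ — not simply typable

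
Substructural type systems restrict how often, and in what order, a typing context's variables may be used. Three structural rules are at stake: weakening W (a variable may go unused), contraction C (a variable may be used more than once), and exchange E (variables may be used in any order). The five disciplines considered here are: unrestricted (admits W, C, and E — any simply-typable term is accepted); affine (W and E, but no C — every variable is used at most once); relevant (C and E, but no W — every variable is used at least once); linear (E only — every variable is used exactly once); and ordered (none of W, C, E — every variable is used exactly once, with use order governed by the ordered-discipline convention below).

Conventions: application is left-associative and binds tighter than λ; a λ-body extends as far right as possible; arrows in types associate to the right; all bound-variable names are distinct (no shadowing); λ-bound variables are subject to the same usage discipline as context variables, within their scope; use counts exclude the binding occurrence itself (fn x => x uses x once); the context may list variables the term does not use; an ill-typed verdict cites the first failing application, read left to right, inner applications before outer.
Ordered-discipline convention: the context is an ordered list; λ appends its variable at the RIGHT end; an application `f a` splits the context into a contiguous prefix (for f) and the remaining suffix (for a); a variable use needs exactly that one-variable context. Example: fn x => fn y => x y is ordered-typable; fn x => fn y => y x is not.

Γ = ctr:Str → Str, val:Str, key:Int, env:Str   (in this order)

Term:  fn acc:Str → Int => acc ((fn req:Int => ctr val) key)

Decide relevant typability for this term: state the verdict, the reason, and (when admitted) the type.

no — env, req never used (weakening)
usage: ctr ×1, val ×1, key ×1, env ×0, acc (bound) ×1, req (bound) ×0
left-to-right use order: acc, ctr, val, key
typing: the term checks, with type (Str → Int) → Int
summary: ordered ✗; linear ✗; affine ✓; relevant ✗; unrestricted ✓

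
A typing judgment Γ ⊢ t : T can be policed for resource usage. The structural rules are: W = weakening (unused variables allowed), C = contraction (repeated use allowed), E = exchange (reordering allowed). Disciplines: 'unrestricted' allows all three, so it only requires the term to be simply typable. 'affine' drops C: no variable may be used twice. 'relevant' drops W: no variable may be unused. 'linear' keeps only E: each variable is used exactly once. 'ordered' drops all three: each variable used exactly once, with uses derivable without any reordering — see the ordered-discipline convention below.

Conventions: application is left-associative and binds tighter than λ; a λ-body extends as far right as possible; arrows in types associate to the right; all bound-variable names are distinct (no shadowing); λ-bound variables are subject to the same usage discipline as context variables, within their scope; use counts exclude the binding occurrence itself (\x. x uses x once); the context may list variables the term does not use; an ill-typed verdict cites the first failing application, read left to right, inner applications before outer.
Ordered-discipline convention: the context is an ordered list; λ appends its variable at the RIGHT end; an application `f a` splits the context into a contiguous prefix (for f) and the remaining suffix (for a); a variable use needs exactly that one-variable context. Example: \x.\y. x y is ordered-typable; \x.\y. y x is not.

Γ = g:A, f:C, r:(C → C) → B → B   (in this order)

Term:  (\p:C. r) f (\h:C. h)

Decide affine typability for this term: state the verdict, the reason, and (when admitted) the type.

yes — at most one use each (g, f, r, p, h); term : B → B
use counts: g: 0, f: 1, r: 1, p (bound): 0, h (bound): 1
uses in reading order: r, f, h
typing: well-typed at B → B
summary: ordered ✗ | linear ✗ | affine ✓ | relevant ✗ | unrestricted ✓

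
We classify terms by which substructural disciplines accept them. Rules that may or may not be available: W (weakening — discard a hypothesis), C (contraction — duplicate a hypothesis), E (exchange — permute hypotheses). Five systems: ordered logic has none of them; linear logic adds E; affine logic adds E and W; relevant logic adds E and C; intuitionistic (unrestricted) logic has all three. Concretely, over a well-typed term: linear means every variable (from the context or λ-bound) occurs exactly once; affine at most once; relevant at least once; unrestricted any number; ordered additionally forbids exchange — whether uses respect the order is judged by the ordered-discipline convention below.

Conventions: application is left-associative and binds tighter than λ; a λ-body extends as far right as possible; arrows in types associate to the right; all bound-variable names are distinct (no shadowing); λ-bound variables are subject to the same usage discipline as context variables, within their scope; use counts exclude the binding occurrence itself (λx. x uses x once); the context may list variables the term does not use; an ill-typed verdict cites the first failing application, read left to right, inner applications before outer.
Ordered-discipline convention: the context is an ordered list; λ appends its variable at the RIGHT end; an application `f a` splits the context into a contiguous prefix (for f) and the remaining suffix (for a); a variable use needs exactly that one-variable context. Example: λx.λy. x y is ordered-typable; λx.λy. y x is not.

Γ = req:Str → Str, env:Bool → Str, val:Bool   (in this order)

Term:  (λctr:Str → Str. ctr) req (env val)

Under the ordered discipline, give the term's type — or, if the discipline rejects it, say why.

term : Str
use counts: req ×1, env ×1, val ×1, ctr (λ-bound) ×1
use order (left to right): ctr, req, env, val
typing: well-typed at Str
summary: ordered ✓ · linear ✓ · affine ✓ · relevant ✓ · unrestricted ✓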